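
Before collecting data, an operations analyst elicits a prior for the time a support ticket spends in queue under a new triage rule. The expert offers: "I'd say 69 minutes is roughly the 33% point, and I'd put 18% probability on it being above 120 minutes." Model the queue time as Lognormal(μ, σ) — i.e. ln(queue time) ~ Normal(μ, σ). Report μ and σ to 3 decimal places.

If T ~ Lognormal(μ,σ) then ln T ~ Normal(μ,σ), so the p-quantile of ln T is μ + z_p·σ.
ln(69) = 4.234 and ln(120) = 4.787; z_{0.33} = -0.4399, z_{0.82} = 0.9154.
σ = (4.787 − 4.234)/(0.9154 − (-0.4399)) = 0.408.
μ = 4.234 − (-0.4399)·0.408 = 4.414.

μ ≈ 4.414, σ ≈ 0.408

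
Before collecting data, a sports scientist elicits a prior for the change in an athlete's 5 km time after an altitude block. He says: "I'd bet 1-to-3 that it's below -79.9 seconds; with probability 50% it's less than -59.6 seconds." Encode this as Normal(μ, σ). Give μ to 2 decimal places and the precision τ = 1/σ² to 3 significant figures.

For Normal(μ,σ), the p-quantile is μ + z_p·σ. Here z_{0.25} = -0.6745, z_{0.5} = 0.
So -79.9 = μ − 0.6745σ and -59.6 = μ + 0σ.
Subtracting: σ = (-59.6 − -79.9)/(0 − (-0.6745)) = 30.10.
Then μ = -79.9 − (-0.6745)·30.10 = -59.60.
Precision τ = 1/σ² = 1/30.1² = 0.0011.

μ = -59.60, τ = 0.0011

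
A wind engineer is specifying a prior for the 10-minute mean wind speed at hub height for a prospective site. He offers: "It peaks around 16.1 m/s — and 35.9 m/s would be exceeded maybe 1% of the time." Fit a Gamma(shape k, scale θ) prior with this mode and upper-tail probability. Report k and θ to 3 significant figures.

k ≈ 8.48, θ ≈ 2.15

Gamma(k,θ) with k>1 has mode (k−1)θ, so θ = 16.1/(k−1).
Need P(X < 35.9) = 0.99 with θ tied to k this way. Start at k = 2, θ = 16.1: P(X<35.9) ≈ 0.653.
Too low — raise k to concentrate. Iterating converges to k ≈ 8.48.
Then θ = 16.1/(8.48−1) ≈ 2.15.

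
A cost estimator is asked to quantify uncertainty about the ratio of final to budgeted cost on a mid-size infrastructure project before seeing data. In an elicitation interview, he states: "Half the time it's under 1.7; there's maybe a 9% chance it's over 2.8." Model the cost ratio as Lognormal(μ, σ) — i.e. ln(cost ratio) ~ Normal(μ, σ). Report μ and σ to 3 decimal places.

If T ~ Lognormal(μ,σ) then ln T ~ Normal(μ,σ), so the p-quantile of ln T is μ + z_p·σ.
ln(1.7) = 0.5306 and ln(2.8) = 1.03; z_{0.5} = 0, z_{0.91} = 1.341.
σ = (1.03 − 0.5306)/(1.341 − (0)) = 0.372.
μ = 0.5306 − (0)·0.372 = 0.531.

μ ≈ 0.531, σ ≈ 0.372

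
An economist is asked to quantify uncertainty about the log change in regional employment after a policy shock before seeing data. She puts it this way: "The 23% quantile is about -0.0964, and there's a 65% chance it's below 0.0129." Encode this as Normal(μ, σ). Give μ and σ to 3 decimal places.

The p-quantile of Normal(μ,σ) is μ + z_p·σ, with z_{0.23} = -0.7388 and z_{0.65} = 0.3853.
Eliminate σ: μ = (z₂·x₁ − z₁·x₂)/(z₂ − z₁) = (0.3853·-0.0964 − (-0.7388)·0.0129)/1.124 = -0.025.
Then σ = (x₂ − x₁)/(z₂ − z₁) = (0.0129 − -0.0964)/1.124 = 0.097.

μ = -0.025, σ = 0.097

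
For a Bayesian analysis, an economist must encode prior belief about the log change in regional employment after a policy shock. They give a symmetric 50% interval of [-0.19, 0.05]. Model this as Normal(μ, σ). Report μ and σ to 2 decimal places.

A symmetric 50% interval runs μ ± z·σ with z = 0.6745.
Half-width = 0.12, so σ = 0.12/0.6745 = 0.18.
μ is the interval midpoint, -0.07.

μ = -0.07, σ = 0.18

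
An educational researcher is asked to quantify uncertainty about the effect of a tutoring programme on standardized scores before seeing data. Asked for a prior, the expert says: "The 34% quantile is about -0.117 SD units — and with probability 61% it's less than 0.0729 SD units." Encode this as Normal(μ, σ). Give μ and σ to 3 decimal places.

μ = -0.004, σ = 0.275

For Normal(μ,σ), the p-quantile is μ + z_p·σ. Here z_{0.34} = -0.4125, z_{0.61} = 0.2793.
So -0.117 = μ − 0.4125σ and 0.0729 = μ + 0.2793σ.
Subtracting: σ = (0.0729 − -0.117)/(0.2793 − (-0.4125)) = 0.275.
Then μ = -0.117 − (-0.4125)·0.275 = -0.004.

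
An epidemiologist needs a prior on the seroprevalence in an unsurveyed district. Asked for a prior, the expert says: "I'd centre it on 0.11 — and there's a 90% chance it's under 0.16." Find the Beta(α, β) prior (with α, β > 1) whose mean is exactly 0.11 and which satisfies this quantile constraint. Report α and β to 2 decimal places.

α ≈ 7.58, β ≈ 61.35

With mean 0.11 fixed, write α = 0.11s, β = 0.89s where s = α+β.
Need P(θ < 0.16) = 0.9 under Beta(0.11s, 0.89s). Normal approximation: (q−m)/√(m(1−m)/s) ≈ z_{0.9} = 1.28, so s ≈ 0.11·0.89·(1.28)²/(0.16−0.11)² = 64.3.
At s = 64.3: P(θ<0.16) ≈ 0.893. Adjusting to match 0.9 gives s ≈ 68.93.
So α = 0.11·68.93 ≈ 7.58, β = 0.89·68.93 ≈ 61.35.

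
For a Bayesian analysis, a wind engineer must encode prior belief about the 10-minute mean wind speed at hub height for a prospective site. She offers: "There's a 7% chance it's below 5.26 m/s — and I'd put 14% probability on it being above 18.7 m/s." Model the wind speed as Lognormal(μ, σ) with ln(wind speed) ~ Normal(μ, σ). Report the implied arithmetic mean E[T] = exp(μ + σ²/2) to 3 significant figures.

If T ~ Lognormal(μ,σ) then ln T ~ Normal(μ,σ), so the p-quantile of ln T is μ + z_p·σ.
ln(5.26) = 1.66 and ln(18.7) = 2.929; z_{0.07} = -1.476, z_{0.86} = 1.08.
σ = (2.929 − 1.66)/(1.08 − (-1.476)) = 0.496.
μ = 1.66 − (-1.476)·0.496 = 2.392.
E[T] = exp(μ + σ²/2) = exp(2.392 + 0.1231) = 12.4 m/s.

E[T] ≈ 12.4 m/s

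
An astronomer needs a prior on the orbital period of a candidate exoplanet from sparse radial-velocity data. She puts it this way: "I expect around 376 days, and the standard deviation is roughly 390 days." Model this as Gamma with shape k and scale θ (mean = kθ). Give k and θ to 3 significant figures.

k ≈ 0.929, θ ≈ 405

For Gamma(k, scale θ): mean = kθ, variance = kθ², so CV = 1/√k.
CV = SD/mean = 390/376 = 1.037, hence k = 1/CV² = 0.929.
Then θ = mean/k = 376/0.929 = 405.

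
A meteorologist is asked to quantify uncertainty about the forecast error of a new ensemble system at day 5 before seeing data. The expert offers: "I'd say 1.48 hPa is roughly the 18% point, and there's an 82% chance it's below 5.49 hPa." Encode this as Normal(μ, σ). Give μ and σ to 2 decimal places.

μ = 3.48, σ = 2.19

The p-quantile of Normal(μ,σ) is μ + z_p·σ, with z_{0.18} = -0.9154 and z_{0.82} = 0.9154.
Eliminate σ: μ = (z₂·x₁ − z₁·x₂)/(z₂ − z₁) = (0.9154·1.48 − (-0.9154)·5.49)/1.831 = 3.48.
Then σ = (x₂ − x₁)/(z₂ − z₁) = (5.49 − 1.48)/1.831 = 2.19.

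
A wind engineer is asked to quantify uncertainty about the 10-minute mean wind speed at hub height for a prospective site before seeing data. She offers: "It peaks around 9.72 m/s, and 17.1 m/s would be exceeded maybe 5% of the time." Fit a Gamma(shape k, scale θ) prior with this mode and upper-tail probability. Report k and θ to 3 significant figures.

k ≈ 9.74, θ ≈ 1.11

Gamma(k,θ) with k>1 has mode (k−1)θ, so θ = 9.72/(k−1).
Need P(X < 17.1) = 0.95 with θ tied to k this way. Start at k = 2, θ = 9.72: P(X<17.1) ≈ 0.525.
Too low — raise k to concentrate. Iterating converges to k ≈ 9.74.
Then θ = 9.72/(9.74−1) ≈ 1.11.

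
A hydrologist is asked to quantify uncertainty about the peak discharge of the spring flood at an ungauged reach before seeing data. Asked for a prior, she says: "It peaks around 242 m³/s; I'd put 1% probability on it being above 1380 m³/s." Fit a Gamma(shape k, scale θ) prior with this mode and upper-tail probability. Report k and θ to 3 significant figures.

k ≈ 2.24, θ ≈ 195

Gamma(k,θ) with k>1 has mode (k−1)θ, so θ = 242/(k−1).
Need P(X < 1380) = 0.99 with θ tied to k this way. Start at k = 2, θ = 242: P(X<1380) ≈ 0.978.
Too low — raise k to concentrate. Iterating converges to k ≈ 2.24.
Then θ = 242/(2.24−1) ≈ 195.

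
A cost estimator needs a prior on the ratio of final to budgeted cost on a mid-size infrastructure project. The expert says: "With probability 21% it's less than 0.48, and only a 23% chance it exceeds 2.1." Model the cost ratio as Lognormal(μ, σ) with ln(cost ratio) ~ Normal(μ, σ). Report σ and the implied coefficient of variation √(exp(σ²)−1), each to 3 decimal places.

σ ≈ 0.955, CV ≈ 1.221

If T ~ Lognormal(μ,σ) then ln T ~ Normal(μ,σ), so the p-quantile of ln T is μ + z_p·σ.
ln(0.48) = -0.734 and ln(2.1) = 0.7419; z_{0.21} = -0.8064, z_{0.77} = 0.7388.
σ = (0.7419 − -0.734)/(0.7388 − (-0.8064)) = 0.955.
μ = -0.734 − (-0.8064)·0.955 = 0.036.
CV = √(exp(σ²)−1) = √(exp(0.9122)−1) = 1.221.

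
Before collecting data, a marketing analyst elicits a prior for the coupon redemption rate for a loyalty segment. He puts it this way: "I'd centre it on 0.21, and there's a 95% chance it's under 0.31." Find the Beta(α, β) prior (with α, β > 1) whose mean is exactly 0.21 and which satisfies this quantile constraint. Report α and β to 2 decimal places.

With mean 0.21 fixed, write α = 0.21s, β = 0.79s where s = α+β.
Need P(θ < 0.31) = 0.95 under Beta(0.21s, 0.79s). Normal approximation: (q−m)/√(m(1−m)/s) ≈ z_{0.95} = 1.64, so s ≈ 0.21·0.79·(1.64)²/(0.31−0.21)² = 44.9.
At s = 44.9: P(θ<0.31) ≈ 0.941. Adjusting to match 0.95 gives s ≈ 50.13.
So α = 0.21·50.13 ≈ 10.53, β = 0.79·50.13 ≈ 39.60.

α ≈ 10.53, β ≈ 39.60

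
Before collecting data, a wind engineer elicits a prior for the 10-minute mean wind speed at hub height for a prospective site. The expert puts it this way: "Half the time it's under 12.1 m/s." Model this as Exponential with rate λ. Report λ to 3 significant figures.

Exponential median = ln 2 / λ, so λ = ln 2 / 12.1 = 0.0573.

λ ≈ 0.0573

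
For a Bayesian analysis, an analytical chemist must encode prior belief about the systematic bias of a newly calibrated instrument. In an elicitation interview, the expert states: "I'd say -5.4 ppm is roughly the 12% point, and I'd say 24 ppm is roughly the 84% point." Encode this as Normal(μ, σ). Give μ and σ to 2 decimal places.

μ = 10.52, σ = 13.55

The p-quantile of Normal(μ,σ) is μ + z_p·σ, with z_{0.12} = -1.175 and z_{0.84} = 0.9945.
Eliminate σ: μ = (z₂·x₁ − z₁·x₂)/(z₂ − z₁) = (0.9945·-5.4 − (-1.175)·24)/2.169 = 10.52.
Then σ = (x₂ − x₁)/(z₂ − z₁) = (24 − -5.4)/2.169 = 13.55.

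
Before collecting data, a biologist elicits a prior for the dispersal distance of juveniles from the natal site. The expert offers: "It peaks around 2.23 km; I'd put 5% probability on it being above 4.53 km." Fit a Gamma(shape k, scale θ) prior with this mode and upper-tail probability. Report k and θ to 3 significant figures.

Gamma(k,θ) with k>1 has mode (k−1)θ, so θ = 2.23/(k−1).
Need P(X < 4.53) = 0.95 with θ tied to k this way. Start at k = 2, θ = 2.23: P(X<4.53) ≈ 0.602.
Too low — raise k to concentrate. Iterating converges to k ≈ 6.51.
Then θ = 2.23/(6.51−1) ≈ 0.405.

k ≈ 6.51, θ ≈ 0.405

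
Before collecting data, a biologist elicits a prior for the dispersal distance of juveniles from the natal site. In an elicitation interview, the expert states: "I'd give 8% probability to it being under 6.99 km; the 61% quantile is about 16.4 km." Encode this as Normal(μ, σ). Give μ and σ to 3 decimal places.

μ = 14.840, σ = 5.587

The p-quantile of Normal(μ,σ) is μ + z_p·σ, with z_{0.08} = -1.405 and z_{0.61} = 0.2793.
Eliminate σ: μ = (z₂·x₁ − z₁·x₂)/(z₂ − z₁) = (0.2793·6.99 − (-1.405)·16.4)/1.684 = 14.840.
Then σ = (x₂ − x₁)/(z₂ − z₁) = (16.4 − 6.99)/1.684 = 5.587.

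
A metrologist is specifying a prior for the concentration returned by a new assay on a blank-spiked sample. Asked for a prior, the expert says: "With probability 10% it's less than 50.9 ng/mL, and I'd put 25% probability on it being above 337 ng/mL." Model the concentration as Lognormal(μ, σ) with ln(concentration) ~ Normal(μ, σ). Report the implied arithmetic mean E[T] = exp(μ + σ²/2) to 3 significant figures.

E[T] ≈ 280 ng/mL

If T ~ Lognormal(μ,σ) then ln T ~ Normal(μ,σ), so the p-quantile of ln T is μ + z_p·σ.
ln(50.9) = 3.93 and ln(337) = 5.82; z_{0.1} = -1.282, z_{0.75} = 0.6745.
σ = (5.82 − 3.93)/(0.6745 − (-1.282)) = 0.966.
μ = 3.93 − (-1.282)·0.966 = 5.168.
E[T] = exp(μ + σ²/2) = exp(5.168 + 0.4669) = 280 ng/mL.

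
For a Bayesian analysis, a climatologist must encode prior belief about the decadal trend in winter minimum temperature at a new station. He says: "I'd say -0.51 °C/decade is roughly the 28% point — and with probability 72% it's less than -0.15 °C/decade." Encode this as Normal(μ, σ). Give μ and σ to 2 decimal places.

The p-quantile of Normal(μ,σ) is μ + z_p·σ, with z_{0.28} = -0.5828 and z_{0.72} = 0.5828.
Eliminate σ: μ = (z₂·x₁ − z₁·x₂)/(z₂ − z₁) = (0.5828·-0.51 − (-0.5828)·-0.15)/1.166 = -0.33.
Then σ = (x₂ − x₁)/(z₂ − z₁) = (-0.15 − -0.51)/1.166 = 0.31.

μ = -0.33, σ = 0.31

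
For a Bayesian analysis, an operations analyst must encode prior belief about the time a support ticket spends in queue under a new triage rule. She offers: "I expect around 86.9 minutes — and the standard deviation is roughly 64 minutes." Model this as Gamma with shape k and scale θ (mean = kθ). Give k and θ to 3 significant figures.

k ≈ 1.84, θ ≈ 47.1

For Gamma(k, scale θ): mean = kθ, variance = kθ², so CV = 1/√k.
CV = SD/mean = 64/86.9 = 0.7365, hence k = 1/CV² = 1.84.
Then θ = mean/k = 86.9/1.84 = 47.1.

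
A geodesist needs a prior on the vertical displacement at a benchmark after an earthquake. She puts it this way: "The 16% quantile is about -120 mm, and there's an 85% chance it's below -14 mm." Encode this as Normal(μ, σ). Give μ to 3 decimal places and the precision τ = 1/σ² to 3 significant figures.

μ = -68.095, τ = 0.000367

For Normal(μ,σ), the p-quantile is μ + z_p·σ. Here z_{0.16} = -0.9945, z_{0.85} = 1.036.
So -120 = μ − 0.9945σ and -14 = μ + 1.036σ.
Subtracting: σ = (-14 − -120)/(1.036 − (-0.9945)) = 52.194.
Then μ = -120 − (-0.9945)·52.194 = -68.095.
Precision τ = 1/σ² = 1/52.19² = 0.000367.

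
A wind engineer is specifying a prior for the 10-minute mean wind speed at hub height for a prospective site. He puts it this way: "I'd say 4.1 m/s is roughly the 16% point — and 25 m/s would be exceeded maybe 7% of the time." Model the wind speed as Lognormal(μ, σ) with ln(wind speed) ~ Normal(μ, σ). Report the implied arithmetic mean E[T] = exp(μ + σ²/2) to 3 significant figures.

If T ~ Lognormal(μ,σ) then ln T ~ Normal(μ,σ), so the p-quantile of ln T is μ + z_p·σ.
ln(4.1) = 1.411 and ln(25) = 3.219; z_{0.16} = -0.9945, z_{0.93} = 1.476.
σ = (3.219 − 1.411)/(1.476 − (-0.9945)) = 0.732.
μ = 1.411 − (-0.9945)·0.732 = 2.139.
E[T] = exp(μ + σ²/2) = exp(2.139 + 0.2678) = 11.1 m/s.

E[T] ≈ 11.1 m/s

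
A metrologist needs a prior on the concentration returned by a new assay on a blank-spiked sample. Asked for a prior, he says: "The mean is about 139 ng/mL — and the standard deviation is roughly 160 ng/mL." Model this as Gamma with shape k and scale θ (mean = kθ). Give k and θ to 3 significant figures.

k ≈ 0.755, θ ≈ 184

For Gamma(k, scale θ): mean = kθ, variance = kθ², so CV = 1/√k.
CV = SD/mean = 160/139 = 1.151, hence k = 1/CV² = 0.755.
Then θ = mean/k = 139/0.755 = 184.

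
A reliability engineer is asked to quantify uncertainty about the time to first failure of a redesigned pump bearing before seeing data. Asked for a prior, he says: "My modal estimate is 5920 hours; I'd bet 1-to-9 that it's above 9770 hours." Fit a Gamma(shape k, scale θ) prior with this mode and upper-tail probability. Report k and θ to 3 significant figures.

k ≈ 8.52, θ ≈ 788

Gamma(k,θ) with k>1 has mode (k−1)θ, so θ = 5920/(k−1).
Need P(X < 9770) = 0.9 with θ tied to k this way. Start at k = 2, θ = 5920: P(X<9770) ≈ 0.491.
Too low — raise k to concentrate. Iterating converges to k ≈ 8.52.
Then θ = 5920/(8.52−1) ≈ 788.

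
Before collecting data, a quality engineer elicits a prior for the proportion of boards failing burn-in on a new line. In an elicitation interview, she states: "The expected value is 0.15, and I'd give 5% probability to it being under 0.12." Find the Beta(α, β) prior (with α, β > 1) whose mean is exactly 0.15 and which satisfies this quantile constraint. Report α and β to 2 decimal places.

With mean 0.15 fixed, write α = 0.15s, β = 0.85s where s = α+β.
Need P(θ < 0.12) = 0.05 under Beta(0.15s, 0.85s). Normal approximation: (q−m)/√(m(1−m)/s) ≈ z_{0.05} = -1.64, so s ≈ 0.15·0.85·(-1.64)²/(0.12−0.15)² = 383.3.
At s = 383.3: P(θ<0.12) ≈ 0.043. Adjusting to match 0.05 gives s ≈ 354.32.
So α = 0.15·354.32 ≈ 53.15, β = 0.85·354.32 ≈ 301.17.

α ≈ 53.15, β ≈ 301.17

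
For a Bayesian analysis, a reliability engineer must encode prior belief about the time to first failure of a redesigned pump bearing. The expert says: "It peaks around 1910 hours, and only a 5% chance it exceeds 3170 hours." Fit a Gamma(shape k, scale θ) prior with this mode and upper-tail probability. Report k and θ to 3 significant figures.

k ≈ 11.9, θ ≈ 176

Gamma(k,θ) with k>1 has mode (k−1)θ, so θ = 1910/(k−1).
Need P(X < 3170) = 0.95 with θ tied to k this way. Start at k = 2, θ = 1910: P(X<3170) ≈ 0.494.
Too low — raise k to concentrate. Iterating converges to k ≈ 11.9.
Then θ = 1910/(11.9−1) ≈ 176.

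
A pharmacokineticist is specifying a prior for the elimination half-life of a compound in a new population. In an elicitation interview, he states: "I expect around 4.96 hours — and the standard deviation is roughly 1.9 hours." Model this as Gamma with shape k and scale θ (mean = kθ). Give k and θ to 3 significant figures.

For Gamma(k, scale θ): mean = kθ, variance = kθ², so CV = 1/√k.
CV = SD/mean = 1.9/4.96 = 0.3831, hence k = 1/CV² = 6.81.
Then θ = mean/k = 4.96/6.81 = 0.728.

k ≈ 6.81, θ ≈ 0.728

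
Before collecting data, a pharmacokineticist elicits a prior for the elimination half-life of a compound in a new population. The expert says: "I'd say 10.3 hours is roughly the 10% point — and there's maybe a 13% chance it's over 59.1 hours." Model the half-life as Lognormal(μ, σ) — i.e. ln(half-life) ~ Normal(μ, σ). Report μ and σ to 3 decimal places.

μ ≈ 3.262, σ ≈ 0.726

If T ~ Lognormal(μ,σ) then ln T ~ Normal(μ,σ), so the p-quantile of ln T is μ + z_p·σ.
ln(10.3) = 2.332 and ln(59.1) = 4.079; z_{0.1} = -1.282, z_{0.87} = 1.126.
σ = (4.079 − 2.332)/(1.126 − (-1.282)) = 0.726.
μ = 2.332 − (-1.282)·0.726 = 3.262.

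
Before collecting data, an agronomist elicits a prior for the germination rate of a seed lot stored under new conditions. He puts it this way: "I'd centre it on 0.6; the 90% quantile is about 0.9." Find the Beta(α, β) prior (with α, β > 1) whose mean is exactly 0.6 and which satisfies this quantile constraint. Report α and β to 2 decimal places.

With mean 0.6 fixed, write α = 0.6s, β = 0.4s where s = α+β.
Need P(θ < 0.9) = 0.9 under Beta(0.6s, 0.4s). Normal approximation: (q−m)/√(m(1−m)/s) ≈ z_{0.9} = 1.28, so s ≈ 0.6·0.4·(1.28)²/(0.9−0.6)² = 4.4.
At s = 4.4: P(θ<0.9) ≈ 0.933. Adjusting to match 0.9 gives s ≈ 3.38.
So α = 0.6·3.38 ≈ 2.03, β = 0.4·3.38 ≈ 1.35.

α ≈ 2.03, β ≈ 1.35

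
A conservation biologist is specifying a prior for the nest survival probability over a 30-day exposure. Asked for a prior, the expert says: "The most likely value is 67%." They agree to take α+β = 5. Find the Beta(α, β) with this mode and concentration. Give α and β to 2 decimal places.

For α,β > 1 the Beta mode is (α−1)/(α+β−2). With α+β = 5, the mode is (α−1)/3.
Set (α−1)/3 = 0.67 → α = 1 + 0.67·3 = 3.01.
β = 5 − α = 1.99.

α = 3.01, β = 1.99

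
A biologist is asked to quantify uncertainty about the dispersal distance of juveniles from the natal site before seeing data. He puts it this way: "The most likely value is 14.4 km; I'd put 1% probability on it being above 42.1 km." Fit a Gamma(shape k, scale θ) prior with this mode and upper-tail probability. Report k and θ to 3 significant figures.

Gamma(k,θ) with k>1 has mode (k−1)θ, so θ = 14.4/(k−1).
Need P(X < 42.1) = 0.99 with θ tied to k this way. Start at k = 2, θ = 14.4: P(X<42.1) ≈ 0.789.
Too low — raise k to concentrate. Iterating converges to k ≈ 4.94.
Then θ = 14.4/(4.94−1) ≈ 3.66.

k ≈ 4.94, θ ≈ 3.66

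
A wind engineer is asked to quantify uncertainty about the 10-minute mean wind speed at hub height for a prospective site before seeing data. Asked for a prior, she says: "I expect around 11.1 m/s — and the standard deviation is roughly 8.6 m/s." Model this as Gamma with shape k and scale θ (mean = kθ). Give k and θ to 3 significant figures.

k ≈ 1.67, θ ≈ 6.66

For Gamma(k, scale θ): mean = kθ, variance = kθ², so CV = 1/√k.
CV = SD/mean = 8.6/11.1 = 0.7748, hence k = 1/CV² = 1.67.
Then θ = mean/k = 11.1/1.67 = 6.66.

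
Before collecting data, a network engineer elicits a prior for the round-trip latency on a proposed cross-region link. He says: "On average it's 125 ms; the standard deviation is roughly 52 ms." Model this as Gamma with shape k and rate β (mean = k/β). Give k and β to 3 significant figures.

k ≈ 5.78, β ≈ 0.0462

For Gamma(k, rate β): mean = k/β, variance = k/β², so CV = 1/√k.
CV = SD/mean = 52/125 = 0.416, hence k = 1/CV² = 5.78.
Then β = k/mean = 5.78/125 = 0.0462.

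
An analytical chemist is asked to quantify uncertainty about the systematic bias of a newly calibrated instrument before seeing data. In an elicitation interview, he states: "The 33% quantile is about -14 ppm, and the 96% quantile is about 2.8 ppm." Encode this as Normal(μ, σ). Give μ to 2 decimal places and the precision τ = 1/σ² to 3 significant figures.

μ = -10.63, τ = 0.017

The p-quantile of Normal(μ,σ) is μ + z_p·σ, with z_{0.33} = -0.4399 and z_{0.96} = 1.751.
Eliminate σ: μ = (z₂·x₁ − z₁·x₂)/(z₂ − z₁) = (1.751·-14 − (-0.4399)·2.8)/2.191 = -10.63.
Then σ = (x₂ − x₁)/(z₂ − z₁) = (2.8 − -14)/2.191 = 7.67.
Precision τ = 1/σ² = 1/7.669² = 0.017.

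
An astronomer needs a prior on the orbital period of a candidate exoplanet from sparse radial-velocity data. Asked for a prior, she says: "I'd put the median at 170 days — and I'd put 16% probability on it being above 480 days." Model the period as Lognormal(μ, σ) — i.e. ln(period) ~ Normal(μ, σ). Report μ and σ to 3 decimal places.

If T ~ Lognormal(μ,σ) then ln T ~ Normal(μ,σ), so the p-quantile of ln T is μ + z_p·σ.
ln(170) = 5.136 and ln(480) = 6.174; z_{0.5} = 0, z_{0.84} = 0.9945.
σ = (6.174 − 5.136)/(0.9945 − (0)) = 1.044.
μ = 5.136 − (0)·1.044 = 5.136.

μ ≈ 5.136, σ ≈ 1.044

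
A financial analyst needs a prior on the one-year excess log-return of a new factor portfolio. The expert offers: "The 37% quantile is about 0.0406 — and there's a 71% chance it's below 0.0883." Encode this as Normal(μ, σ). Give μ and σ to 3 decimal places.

μ = 0.058, σ = 0.054

For Normal(μ,σ), the p-quantile is μ + z_p·σ. Here z_{0.37} = -0.3319, z_{0.71} = 0.5534.
So 0.0406 = μ − 0.3319σ and 0.0883 = μ + 0.5534σ.
Subtracting: σ = (0.0883 − 0.0406)/(0.5534 − (-0.3319)) = 0.054.
Then μ = 0.0406 − (-0.3319)·0.054 = 0.058.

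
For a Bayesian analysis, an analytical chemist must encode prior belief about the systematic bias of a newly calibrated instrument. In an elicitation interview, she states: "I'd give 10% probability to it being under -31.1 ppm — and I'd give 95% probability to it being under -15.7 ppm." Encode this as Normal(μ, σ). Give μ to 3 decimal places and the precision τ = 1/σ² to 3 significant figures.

The p-quantile of Normal(μ,σ) is μ + z_p·σ, with z_{0.1} = -1.282 and z_{0.95} = 1.645.
Eliminate σ: μ = (z₂·x₁ − z₁·x₂)/(z₂ − z₁) = (1.645·-31.1 − (-1.282)·-15.7)/2.926 = -24.356.
Then σ = (x₂ − x₁)/(z₂ − z₁) = (-15.7 − -31.1)/2.926 = 5.262.
Precision τ = 1/σ² = 1/5.262² = 0.0361.

μ = -24.356, τ = 0.0361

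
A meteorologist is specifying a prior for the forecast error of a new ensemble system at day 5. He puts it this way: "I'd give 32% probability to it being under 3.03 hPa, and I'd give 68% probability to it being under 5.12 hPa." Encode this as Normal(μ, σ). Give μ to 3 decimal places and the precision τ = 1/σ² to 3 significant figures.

μ = 4.075, τ = 0.2

For Normal(μ,σ), the p-quantile is μ + z_p·σ. Here z_{0.32} = -0.4677, z_{0.68} = 0.4677.
So 3.03 = μ − 0.4677σ and 5.12 = μ + 0.4677σ.
Subtracting: σ = (5.12 − 3.03)/(0.4677 − (-0.4677)) = 2.234.
Then μ = 3.03 − (-0.4677)·2.234 = 4.075.
Precision τ = 1/σ² = 1/2.234² = 0.2.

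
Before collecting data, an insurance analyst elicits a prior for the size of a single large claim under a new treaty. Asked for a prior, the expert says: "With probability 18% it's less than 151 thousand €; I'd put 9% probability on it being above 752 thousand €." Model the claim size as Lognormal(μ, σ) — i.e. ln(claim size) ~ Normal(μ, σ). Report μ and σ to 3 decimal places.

If T ~ Lognormal(μ,σ) then ln T ~ Normal(μ,σ), so the p-quantile of ln T is μ + z_p·σ.
ln(151) = 5.017 and ln(752) = 6.623; z_{0.18} = -0.9154, z_{0.91} = 1.341.
σ = (6.623 − 5.017)/(1.341 − (-0.9154)) = 0.712.
μ = 5.017 − (-0.9154)·0.712 = 5.669.

μ ≈ 5.669, σ ≈ 0.712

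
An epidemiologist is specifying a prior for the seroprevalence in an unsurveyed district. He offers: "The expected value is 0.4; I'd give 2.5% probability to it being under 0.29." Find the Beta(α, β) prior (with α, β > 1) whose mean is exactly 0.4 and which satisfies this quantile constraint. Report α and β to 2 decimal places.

α ≈ 28.47, β ≈ 42.70

With mean 0.4 fixed, write α = 0.4s, β = 0.6s where s = α+β.
Need P(θ < 0.29) = 0.025 under Beta(0.4s, 0.6s). Normal approximation: (q−m)/√(m(1−m)/s) ≈ z_{0.025} = -1.96, so s ≈ 0.4·0.6·(-1.96)²/(0.29−0.4)² = 76.2.
At s = 76.2: P(θ<0.29) ≈ 0.021. Adjusting to match 0.025 gives s ≈ 71.16.
So α = 0.4·71.16 ≈ 28.47, β = 0.6·71.16 ≈ 42.70.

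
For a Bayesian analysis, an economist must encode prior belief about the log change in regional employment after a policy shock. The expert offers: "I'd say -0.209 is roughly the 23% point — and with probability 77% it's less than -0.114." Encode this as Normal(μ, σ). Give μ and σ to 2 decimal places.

μ = -0.16, σ = 0.06

For Normal(μ,σ), the p-quantile is μ + z_p·σ. Here z_{0.23} = -0.7388, z_{0.77} = 0.7388.
So -0.209 = μ − 0.7388σ and -0.114 = μ + 0.7388σ.
Subtracting: σ = (-0.114 − -0.209)/(0.7388 − (-0.7388)) = 0.06.
Then μ = -0.209 − (-0.7388)·0.06 = -0.16.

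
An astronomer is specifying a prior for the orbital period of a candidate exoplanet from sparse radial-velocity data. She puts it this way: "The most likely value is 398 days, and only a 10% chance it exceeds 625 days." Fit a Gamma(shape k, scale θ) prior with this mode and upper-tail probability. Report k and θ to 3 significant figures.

Gamma(k,θ) with k>1 has mode (k−1)θ, so θ = 398/(k−1).
Need P(X < 625) = 0.9 with θ tied to k this way. Start at k = 2, θ = 398: P(X<625) ≈ 0.465.
Too low — raise k to concentrate. Iterating converges to k ≈ 10.2.
Then θ = 398/(10.2−1) ≈ 43.3.

k ≈ 10.2, θ ≈ 43.3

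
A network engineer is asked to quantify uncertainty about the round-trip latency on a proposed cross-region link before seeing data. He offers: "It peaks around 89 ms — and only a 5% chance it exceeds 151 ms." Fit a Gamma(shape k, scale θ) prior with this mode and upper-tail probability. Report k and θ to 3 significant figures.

Gamma(k,θ) with k>1 has mode (k−1)θ, so θ = 89/(k−1).
Need P(X < 151) = 0.95 with θ tied to k this way. Start at k = 2, θ = 89: P(X<151) ≈ 0.506.
Too low — raise k to concentrate. Iterating converges to k ≈ 11.
Then θ = 89/(11−1) ≈ 8.91.

k ≈ 11, θ ≈ 8.91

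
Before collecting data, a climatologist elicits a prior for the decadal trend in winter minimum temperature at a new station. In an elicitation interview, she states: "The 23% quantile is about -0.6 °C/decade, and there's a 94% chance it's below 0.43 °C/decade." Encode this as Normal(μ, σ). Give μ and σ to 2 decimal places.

μ = -0.27, σ = 0.45

The p-quantile of Normal(μ,σ) is μ + z_p·σ, with z_{0.23} = -0.7388 and z_{0.94} = 1.555.
Eliminate σ: μ = (z₂·x₁ − z₁·x₂)/(z₂ − z₁) = (1.555·-0.6 − (-0.7388)·0.43)/2.294 = -0.27.
Then σ = (x₂ − x₁)/(z₂ − z₁) = (0.43 − -0.6)/2.294 = 0.45.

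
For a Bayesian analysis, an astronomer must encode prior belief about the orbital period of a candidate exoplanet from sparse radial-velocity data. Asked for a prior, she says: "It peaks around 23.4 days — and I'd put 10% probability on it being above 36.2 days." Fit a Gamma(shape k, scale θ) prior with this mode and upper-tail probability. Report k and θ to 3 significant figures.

Gamma(k,θ) with k>1 has mode (k−1)θ, so θ = 23.4/(k−1).
Need P(X < 36.2) = 0.9 with θ tied to k this way. Start at k = 2, θ = 23.4: P(X<36.2) ≈ 0.458.
Too low — raise k to concentrate. Iterating converges to k ≈ 10.8.
Then θ = 23.4/(10.8−1) ≈ 2.38.

k ≈ 10.8, θ ≈ 2.38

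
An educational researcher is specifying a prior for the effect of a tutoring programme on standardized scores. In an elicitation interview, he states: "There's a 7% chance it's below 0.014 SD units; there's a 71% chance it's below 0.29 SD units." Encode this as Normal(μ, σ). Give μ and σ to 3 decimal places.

μ = 0.215, σ = 0.136

For Normal(μ,σ), the p-quantile is μ + z_p·σ. Here z_{0.07} = -1.476, z_{0.71} = 0.5534.
So 0.014 = μ − 1.476σ and 0.29 = μ + 0.5534σ.
Subtracting: σ = (0.29 − 0.014)/(0.5534 − (-1.476)) = 0.136.
Then μ = 0.014 − (-1.476)·0.136 = 0.215.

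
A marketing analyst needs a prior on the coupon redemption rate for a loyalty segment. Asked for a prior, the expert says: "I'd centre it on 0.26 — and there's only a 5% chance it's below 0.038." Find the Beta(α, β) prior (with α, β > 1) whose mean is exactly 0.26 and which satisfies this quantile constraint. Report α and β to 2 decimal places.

With mean 0.26 fixed, write α = 0.26s, β = 0.74s where s = α+β.
Need P(θ < 0.038) = 0.05 under Beta(0.26s, 0.74s). Normal approximation: (q−m)/√(m(1−m)/s) ≈ z_{0.05} = -1.64, so s ≈ 0.26·0.74·(-1.64)²/(0.038−0.26)² = 10.6.
At s = 10.6: P(θ<0.038) ≈ 0.009. Adjusting to match 0.05 gives s ≈ 5.74.
So α = 0.26·5.74 ≈ 1.49, β = 0.74·5.74 ≈ 4.25.

α ≈ 1.49, β ≈ 4.25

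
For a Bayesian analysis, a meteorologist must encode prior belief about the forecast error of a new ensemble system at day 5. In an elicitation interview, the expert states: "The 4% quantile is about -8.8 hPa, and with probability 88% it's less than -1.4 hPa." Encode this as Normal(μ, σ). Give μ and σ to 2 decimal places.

μ = -4.37, σ = 2.53

For Normal(μ,σ), the p-quantile is μ + z_p·σ. Here z_{0.04} = -1.751, z_{0.88} = 1.175.
So -8.8 = μ − 1.751σ and -1.4 = μ + 1.175σ.
Subtracting: σ = (-1.4 − -8.8)/(1.175 − (-1.751)) = 2.53.
Then μ = -8.8 − (-1.751)·2.53 = -4.37.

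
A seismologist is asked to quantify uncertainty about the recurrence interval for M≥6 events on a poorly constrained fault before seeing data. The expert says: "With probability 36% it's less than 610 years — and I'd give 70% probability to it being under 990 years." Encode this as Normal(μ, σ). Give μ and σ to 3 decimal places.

The p-quantile of Normal(μ,σ) is μ + z_p·σ, with z_{0.36} = -0.3585 and z_{0.7} = 0.5244.
Eliminate σ: μ = (z₂·x₁ − z₁·x₂)/(z₂ − z₁) = (0.5244·610 − (-0.3585)·990)/0.8829 = 764.288.
Then σ = (x₂ − x₁)/(z₂ − z₁) = (990 − 610)/0.8829 = 430.420.

μ = 764.288, σ = 430.420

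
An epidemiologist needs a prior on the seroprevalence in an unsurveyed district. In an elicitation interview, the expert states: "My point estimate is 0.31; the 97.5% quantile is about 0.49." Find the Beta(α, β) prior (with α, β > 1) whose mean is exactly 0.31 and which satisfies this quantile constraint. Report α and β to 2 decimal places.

α ≈ 8.63, β ≈ 19.21

With mean 0.31 fixed, write α = 0.31s, β = 0.69s where s = α+β.
Need P(θ < 0.49) = 0.975 under Beta(0.31s, 0.69s). Normal approximation: (q−m)/√(m(1−m)/s) ≈ z_{0.975} = 1.96, so s ≈ 0.31·0.69·(1.96)²/(0.49−0.31)² = 25.4.
At s = 25.4: P(θ<0.49) ≈ 0.970. Adjusting to match 0.975 gives s ≈ 27.84.
So α = 0.31·27.84 ≈ 8.63, β = 0.69·27.84 ≈ 19.21.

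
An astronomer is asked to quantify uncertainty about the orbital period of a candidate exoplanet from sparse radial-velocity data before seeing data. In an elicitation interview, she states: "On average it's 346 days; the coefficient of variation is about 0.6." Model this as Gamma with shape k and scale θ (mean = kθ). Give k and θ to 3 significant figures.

k ≈ 2.78, θ ≈ 125

For Gamma(k, scale θ): mean = kθ, variance = kθ², so CV = 1/√k.
CV = 0.6, hence k = 1/CV² = 2.78.
Then θ = mean/k = 346/2.78 = 125.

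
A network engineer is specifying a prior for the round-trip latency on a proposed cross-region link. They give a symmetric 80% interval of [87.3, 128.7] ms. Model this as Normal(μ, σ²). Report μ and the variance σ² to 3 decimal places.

μ = 108.000, σ² = 260.897

A symmetric 80% interval runs μ ± z·σ with z = 1.282.
Half-width = 20.7, so σ = 20.7/1.282 = 16.1523 and σ² = 260.897.
μ is the interval midpoint, 108.000.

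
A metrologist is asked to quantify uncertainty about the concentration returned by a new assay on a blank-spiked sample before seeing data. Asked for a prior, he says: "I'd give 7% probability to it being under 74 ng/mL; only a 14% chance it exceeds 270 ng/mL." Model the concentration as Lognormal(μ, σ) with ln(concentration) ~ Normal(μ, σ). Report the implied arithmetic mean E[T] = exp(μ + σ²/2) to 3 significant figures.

E[T] ≈ 178 ng/mL

If T ~ Lognormal(μ,σ) then ln T ~ Normal(μ,σ), so the p-quantile of ln T is μ + z_p·σ.
ln(74) = 4.304 and ln(270) = 5.598; z_{0.07} = -1.476, z_{0.86} = 1.08.
σ = (5.598 − 4.304)/(1.08 − (-1.476)) = 0.506.
μ = 4.304 − (-1.476)·0.506 = 5.051.
E[T] = exp(μ + σ²/2) = exp(5.051 + 0.1282) = 178 ng/mL.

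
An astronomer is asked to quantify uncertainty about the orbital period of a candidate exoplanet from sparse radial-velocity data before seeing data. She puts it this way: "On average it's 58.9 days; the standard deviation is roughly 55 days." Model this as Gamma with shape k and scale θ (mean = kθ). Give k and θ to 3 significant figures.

For Gamma(k, scale θ): mean = kθ, variance = kθ², so CV = 1/√k.
CV = SD/mean = 55/58.9 = 0.9338, hence k = 1/CV² = 1.15.
Then θ = mean/k = 58.9/1.15 = 51.4.

k ≈ 1.15, θ ≈ 51.4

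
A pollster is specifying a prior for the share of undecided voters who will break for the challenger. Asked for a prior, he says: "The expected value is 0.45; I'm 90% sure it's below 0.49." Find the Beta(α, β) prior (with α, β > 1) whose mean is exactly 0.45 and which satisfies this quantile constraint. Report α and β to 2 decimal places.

With mean 0.45 fixed, write α = 0.45s, β = 0.55s where s = α+β.
Need P(θ < 0.49) = 0.9 under Beta(0.45s, 0.55s). Normal approximation: (q−m)/√(m(1−m)/s) ≈ z_{0.9} = 1.28, so s ≈ 0.45·0.55·(1.28)²/(0.49−0.45)² = 254.1.
At s = 254.1: P(θ<0.49) ≈ 0.900. Adjusting to match 0.9 gives s ≈ 254.80.
So α = 0.45·254.80 ≈ 114.66, β = 0.55·254.80 ≈ 140.14.

α ≈ 114.66, β ≈ 140.14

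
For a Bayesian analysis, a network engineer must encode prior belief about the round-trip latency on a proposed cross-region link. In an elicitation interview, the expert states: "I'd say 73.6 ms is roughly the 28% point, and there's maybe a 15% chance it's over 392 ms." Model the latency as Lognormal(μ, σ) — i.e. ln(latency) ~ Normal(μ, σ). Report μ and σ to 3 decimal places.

μ ≈ 4.901, σ ≈ 1.033

If T ~ Lognormal(μ,σ) then ln T ~ Normal(μ,σ), so the p-quantile of ln T is μ + z_p·σ.
ln(73.6) = 4.299 and ln(392) = 5.971; z_{0.28} = -0.5828, z_{0.85} = 1.036.
σ = (5.971 − 4.299)/(1.036 − (-0.5828)) = 1.033.
μ = 4.299 − (-0.5828)·1.033 = 4.901.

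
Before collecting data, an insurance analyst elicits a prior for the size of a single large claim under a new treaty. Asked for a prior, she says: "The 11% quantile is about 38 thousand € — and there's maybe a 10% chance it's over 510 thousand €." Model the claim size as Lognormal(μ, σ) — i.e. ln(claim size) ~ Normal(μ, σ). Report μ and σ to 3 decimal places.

If T ~ Lognormal(μ,σ) then ln T ~ Normal(μ,σ), so the p-quantile of ln T is μ + z_p·σ.
ln(38) = 3.638 and ln(510) = 6.234; z_{0.11} = -1.227, z_{0.9} = 1.282.
σ = (6.234 − 3.638)/(1.282 − (-1.227)) = 1.035.
μ = 3.638 − (-1.227)·1.035 = 4.908.

μ ≈ 4.908, σ ≈ 1.035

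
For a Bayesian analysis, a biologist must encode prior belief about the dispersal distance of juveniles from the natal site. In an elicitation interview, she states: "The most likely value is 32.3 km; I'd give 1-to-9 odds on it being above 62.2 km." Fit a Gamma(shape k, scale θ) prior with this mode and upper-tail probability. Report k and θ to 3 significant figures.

Gamma(k,θ) with k>1 has mode (k−1)θ, so θ = 32.3/(k−1).
Need P(X < 62.2) = 0.9 with θ tied to k this way. Start at k = 2, θ = 32.3: P(X<62.2) ≈ 0.574.
Too low — raise k to concentrate. Iterating converges to k ≈ 5.46.
Then θ = 32.3/(5.46−1) ≈ 7.25.

k ≈ 5.46, θ ≈ 7.25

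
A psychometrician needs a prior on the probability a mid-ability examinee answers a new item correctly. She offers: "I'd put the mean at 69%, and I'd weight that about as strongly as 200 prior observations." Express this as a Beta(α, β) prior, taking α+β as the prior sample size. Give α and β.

α = 138, β = 62

Under the effective-sample-size interpretation, Beta(α, β) has prior mean α/(α+β) and prior sample size α+β.
So α+β = 200 and α/(α+β) = 0.69, giving α = 0.69·200 = 138 and β = 200 − 138 = 62.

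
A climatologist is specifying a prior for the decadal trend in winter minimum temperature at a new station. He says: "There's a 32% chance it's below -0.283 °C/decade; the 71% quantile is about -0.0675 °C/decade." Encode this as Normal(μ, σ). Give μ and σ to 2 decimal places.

μ = -0.18, σ = 0.21

For Normal(μ,σ), the p-quantile is μ + z_p·σ. Here z_{0.32} = -0.4677, z_{0.71} = 0.5534.
So -0.283 = μ − 0.4677σ and -0.0675 = μ + 0.5534σ.
Subtracting: σ = (-0.0675 − -0.283)/(0.5534 − (-0.4677)) = 0.21.
Then μ = -0.283 − (-0.4677)·0.21 = -0.18.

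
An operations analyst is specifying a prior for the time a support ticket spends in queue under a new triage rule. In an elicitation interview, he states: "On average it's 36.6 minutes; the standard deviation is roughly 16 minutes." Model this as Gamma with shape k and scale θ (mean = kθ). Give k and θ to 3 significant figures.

k ≈ 5.23, θ ≈ 6.99

For Gamma(k, scale θ): mean = kθ, variance = kθ², so CV = 1/√k.
CV = SD/mean = 16/36.6 = 0.4372, hence k = 1/CV² = 5.23.
Then θ = mean/k = 36.6/5.23 = 6.99.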